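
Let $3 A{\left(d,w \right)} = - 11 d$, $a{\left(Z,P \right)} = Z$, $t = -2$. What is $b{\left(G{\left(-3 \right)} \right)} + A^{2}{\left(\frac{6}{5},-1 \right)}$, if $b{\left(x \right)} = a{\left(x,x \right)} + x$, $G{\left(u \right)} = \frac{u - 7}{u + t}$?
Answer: $\frac{584}{25} \approx 23.36$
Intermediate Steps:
$G{\left(u \right)} = \frac{-7 + u}{-2 + u}$ ($G{\left(u \right)} = \frac{u - 7}{u - 2} = \frac{-7 + u}{-2 + u}$)
$A{\left(d,w \right)} = - \frac{11 d}{3}$ ($A{\left(d,w \right)} = \frac{\left(-11\right) d}{3} = - \frac{11 d}{3}$)
$b{\left(x \right)} = 2 x$ ($b{\left(x \right)} = x + x = 2 x$)
$b{\left(G{\left(-3 \right)} \right)} + A^{2}{\left(\frac{6}{5},-1 \right)} = 2 \frac{-7 - 3}{-2 - 3} + \left(- \frac{11 \cdot \frac{6}{5}}{3}\right)^{2} = 2 \frac{1}{-5} \left(-10\right) + \left(- \frac{11 \cdot 6 \cdot \frac{1}{5}}{3}\right)^{2} = 2 \left(\left(- \frac{1}{5}\right) \left(-10\right)\right) + \left(\left(- \frac{11}{3}\right) \frac{6}{5}\right)^{2} = 2 \cdot 2 + \left(- \frac{22}{5}\right)^{2} = 4 + \frac{484}{25} = \frac{584}{25}$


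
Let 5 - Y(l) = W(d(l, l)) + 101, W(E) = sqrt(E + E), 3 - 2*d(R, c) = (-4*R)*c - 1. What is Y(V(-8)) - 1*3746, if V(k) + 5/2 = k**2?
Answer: -3842 - sqrt(15133) ≈ -3965.0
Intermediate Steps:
d(R, c) = 2 + 2*R*c (d(R, c) = 3/2 - ((-4*R)*c - 1)/2 = 3/2 - (-4*R*c - 1)/2 = 3/2 - (-1 - 4*R*c)/2 = 3/2 + (1/2 + 2*R*c) = 2 + 2*R*c)
W(E) = sqrt(2)*sqrt(E) (W(E) = sqrt(2*E) = sqrt(2)*sqrt(E))
V(k) = -5/2 + k**2
Y(l) = -96 - sqrt(2)*sqrt(2 + 2*l**2) (Y(l) = 5 - (sqrt(2)*sqrt(2 + 2*l*l) + 101) = 5 - (sqrt(2)*sqrt(2 + 2*l**2) + 101) = 5 - (101 + sqrt(2)*sqrt(2 + 2*l**2)) = 5 + (-101 - sqrt(2)*sqrt(2 + 2*l**2)) = -96 - sqrt(2)*sqrt(2 + 2*l**2))
Y(V(-8)) - 1*3746 = (-96 - 2*sqrt(1 + (-5/2 + (-8)**2)**2)) - 1*3746 = (-96 - 2*sqrt(1 + (-5/2 + 64)**2)) - 3746 = (-96 - 2*sqrt(1 + (123/2)**2)) - 3746 = (-96 - 2*sqrt(1 + 15129/4)) - 3746 = (-96 - sqrt(15133)) - 3746 = -3842 - sqrt(15133)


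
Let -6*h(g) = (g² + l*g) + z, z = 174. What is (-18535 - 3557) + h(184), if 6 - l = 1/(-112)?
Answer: -2347627/84 ≈ -27948.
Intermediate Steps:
l = 673/112 (l = 6 - 1/(-112) = 6 - 1*(-1/112) = 6 + 1/112 = 673/112 ≈ 6.0089)
h(g) = -29 - 673*g/672 - g²/6 (h(g) = -((g² + 673*g/112) + 174)/6 = -(174 + g² + 673*g/112)/6 = -29 - 673*g/672 - g²/6)
(-18535 - 3557) + h(184) = (-18535 - 3557) + (-29 - 673/672*184 - ⅙*184²) = -22092 + (-29 - 15479/84 - ⅙*33856) = -22092 + (-29 - 15479/84 - 16928/3) = -22092 - 491899/84 = -2347627/84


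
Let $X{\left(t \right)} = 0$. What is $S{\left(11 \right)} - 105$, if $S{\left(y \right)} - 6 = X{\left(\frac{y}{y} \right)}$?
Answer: $-99$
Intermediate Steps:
$S{\left(y \right)} = 6$ ($S{\left(y \right)} = 6 + 0 = 6$)
$S{\left(11 \right)} - 105 = 6 - 105 = -99$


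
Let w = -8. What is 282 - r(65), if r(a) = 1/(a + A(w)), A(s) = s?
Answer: 16073/57 ≈ 281.98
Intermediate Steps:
r(a) = 1/(-8 + a) (r(a) = 1/(a - 8) = 1/(-8 + a))
282 - r(65) = 282 - 1/(-8 + 65) = 282 - 1/57 = 16073/57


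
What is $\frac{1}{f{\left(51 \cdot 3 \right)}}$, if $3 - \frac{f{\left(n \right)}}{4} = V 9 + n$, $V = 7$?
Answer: $- \frac{1}{852} \approx -0.0011737$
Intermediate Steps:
$f{\left(n \right)} = -240 - 4 n$ ($f{\left(n \right)} = 12 - 4 \left(7 \cdot 9 + n\right) = 12 - 4 \left(63 + n\right) = 12 - \left(252 + 4 n\right) = -240 - 4 n$)
$\frac{1}{f{\left(51 \cdot 3 \right)}} = \frac{1}{-240 - 4 \cdot 51 \cdot 3} = \frac{1}{-240 - 612} = \frac{1}{-852} = - \frac{1}{852}$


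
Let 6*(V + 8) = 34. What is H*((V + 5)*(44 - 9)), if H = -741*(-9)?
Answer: 622440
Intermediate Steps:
V = -7/3 (V = -8 + (1/6)*34 = -8 + 17/3 = -7/3 ≈ -2.3333)
H = 6669
H*((V + 5)*(44 - 9)) = 6669*((-7/3 + 5)*(44 - 9)) = 6669*((8/3)*35) = 6669*(280/3) = 622440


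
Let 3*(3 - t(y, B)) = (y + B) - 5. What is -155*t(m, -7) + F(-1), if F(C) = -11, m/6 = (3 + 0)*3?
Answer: 1694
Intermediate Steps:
m = 54 (m = 6*((3 + 0)*3) = 6*(3*3) = 6*9 = 54)
t(y, B) = 14/3 - B/3 - y/3 (t(y, B) = 3 - ((y + B) - 5)/3 = 3 - ((B + y) - 5)/3 = 3 - (-5 + B + y)/3 = 3 + (5/3 - B/3 - y/3) = 14/3 - B/3 - y/3)
-155*t(m, -7) + F(-1) = -155*(14/3 - ⅓*(-7) - ⅓*54) - 11 = -155*(14/3 + 7/3 - 18) - 11 = -155*(-11) - 11 = 1705 - 11 = 1694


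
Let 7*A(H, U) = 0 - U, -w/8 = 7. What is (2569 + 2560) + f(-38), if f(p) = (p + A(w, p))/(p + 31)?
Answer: 251549/49 ≈ 5133.7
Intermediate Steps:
w = -56 (w = -8*7 = -56)
A(H, U) = -U/7 (A(H, U) = (0 - U)/7 = (-U)/7 = -U/7)
f(p) = 6*p/(7*(31 + p)) (f(p) = (p - p/7)/(p + 31) = (6*p/7)/(31 + p) = 6*p/(7*(31 + p)))
(2569 + 2560) + f(-38) = (2569 + 2560) + (6/7)*(-38)/(31 - 38) = 5129 + (6/7)*(-38)/(-7) = 5129 + (6/7)*(-38)*(-⅐) = 5129 + 228/49 = 251549/49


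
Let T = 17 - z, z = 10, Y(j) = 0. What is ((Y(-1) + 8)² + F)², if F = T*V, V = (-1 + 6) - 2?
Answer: 7225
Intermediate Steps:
T = 7 (T = 17 - 1*10 = 17 - 10 = 7)
V = 3 (V = 5 - 2 = 3)
F = 21 (F = 7*3 = 21)
((Y(-1) + 8)² + F)² = ((0 + 8)² + 21)² = (8² + 21)² = (64 + 21)² = 85² = 7225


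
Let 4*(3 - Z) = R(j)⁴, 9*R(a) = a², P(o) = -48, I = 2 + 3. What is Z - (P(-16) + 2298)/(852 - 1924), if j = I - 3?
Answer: 17896909/3516696 ≈ 5.0891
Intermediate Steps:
I = 5
j = 2 (j = 5 - 3 = 2)
R(a) = a²/9
Z = 19619/6561 (Z = 3 - ((⅑)*2²)⁴/4 = 3 - ((⅑)*4)⁴/4 = 3 - (4/9)⁴/4 = 3 - ¼*256/6561 = 3 - 64/6561 = 19619/6561 ≈ 2.9902)
Z - (P(-16) + 2298)/(852 - 1924) = 19619/6561 - (-48 + 2298)/(852 - 1924) = 19619/6561 - 2250/(-1072) = 19619/6561 - 2250*(-1)/1072 = 19619/6561 - 1*(-1125/536) = 19619/6561 + 1125/536 = 17896909/3516696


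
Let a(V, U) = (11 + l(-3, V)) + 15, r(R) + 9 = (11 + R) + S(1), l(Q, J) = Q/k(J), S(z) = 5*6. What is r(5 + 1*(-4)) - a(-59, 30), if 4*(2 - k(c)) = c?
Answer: 481/67 ≈ 7.1791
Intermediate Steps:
S(z) = 30
k(c) = 2 - c/4
l(Q, J) = Q/(2 - J/4)
r(R) = 32 + R (r(R) = -9 + ((11 + R) + 30) = -9 + (41 + R) = 32 + R)
a(V, U) = 26 + 12/(-8 + V) (a(V, U) = (11 - 4*(-3)/(-8 + V)) + 15 = (11 + 12/(-8 + V)) + 15 = 26 + 12/(-8 + V))
r(5 + 1*(-4)) - a(-59, 30) = (32 + (5 + 1*(-4))) - 2*(-98 + 13*(-59))/(-8 - 59) = (32 + (5 - 4)) - 2*(-98 - 767)/(-67) = (32 + 1) - 2*(-1)*(-865)/67 = 33 - 1*1730/67 = 33 - 1730/67 = 481/67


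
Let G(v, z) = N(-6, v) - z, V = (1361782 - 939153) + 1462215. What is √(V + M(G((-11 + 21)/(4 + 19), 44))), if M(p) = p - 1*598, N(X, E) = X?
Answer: 2*√471049 ≈ 1372.7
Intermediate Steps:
V = 1884844 (V = 422629 + 1462215 = 1884844)
G(v, z) = -6 - z
M(p) = -598 + p (M(p) = p - 598 = -598 + p)
√(V + M(G((-11 + 21)/(4 + 19), 44))) = √(1884844 + (-598 + (-6 - 1*44))) = √(1884844 + (-598 + (-6 - 44))) = √(1884844 + (-598 - 50)) = √(1884844 - 648) = √1884196 = 2*√471049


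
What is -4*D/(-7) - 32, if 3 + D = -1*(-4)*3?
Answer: -188/7 ≈ -26.857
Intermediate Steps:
D = 9 (D = -3 - 1*(-4)*3 = -3 + 4*3 = -3 + 12 = 9)
-4*D/(-7) - 32 = -36/(-7) - 32 = -36*(-1)/7 - 32 = -4*(-9/7) - 32 = 36/7 - 32 = -188/7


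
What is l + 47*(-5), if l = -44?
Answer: -279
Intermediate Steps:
l + 47*(-5) = -44 + 47*(-5) = -44 - 235 = -279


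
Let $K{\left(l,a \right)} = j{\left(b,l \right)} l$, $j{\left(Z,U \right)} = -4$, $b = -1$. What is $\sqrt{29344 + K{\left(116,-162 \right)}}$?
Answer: $76 \sqrt{5} \approx 169.94$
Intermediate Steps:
$K{\left(l,a \right)} = - 4 l$
$\sqrt{29344 + K{\left(116,-162 \right)}} = \sqrt{29344 - 464} = \sqrt{28880} = 76 \sqrt{5}$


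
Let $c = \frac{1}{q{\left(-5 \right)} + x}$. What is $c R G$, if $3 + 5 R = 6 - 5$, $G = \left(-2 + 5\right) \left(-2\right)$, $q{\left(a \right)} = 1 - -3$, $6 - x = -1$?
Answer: $\frac{12}{55} \approx 0.21818$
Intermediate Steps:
$x = 7$ ($x = 6 - -1 = 6 + 1 = 7$)
$q{\left(a \right)} = 4$ ($q{\left(a \right)} = 1 + 3 = 4$)
$G = -6$ ($G = 3 \left(-2\right) = -6$)
$c = \frac{1}{11}$ ($c = \frac{1}{4 + 7} = \frac{1}{11} \approx 0.090909$)
$R = - \frac{2}{5}$ ($R = - \frac{3}{5} + \frac{6 - 5}{5} = - \frac{3}{5} + \frac{1}{5} \cdot 1 = - \frac{3}{5} + \frac{1}{5} = - \frac{2}{5} \approx -0.4$)
$c R G = \frac{1}{11} \left(- \frac{2}{5}\right) \left(-6\right) = \left(- \frac{2}{55}\right) \left(-6\right) = \frac{12}{55}$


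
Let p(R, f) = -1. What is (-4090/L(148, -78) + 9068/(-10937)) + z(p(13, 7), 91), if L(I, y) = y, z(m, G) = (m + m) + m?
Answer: 20732884/426543 ≈ 48.607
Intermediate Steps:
z(m, G) = 3*m (z(m, G) = 2*m + m = 3*m)
(-4090/L(148, -78) + 9068/(-10937)) + z(p(13, 7), 91) = (-4090/(-78) + 9068/(-10937)) + 3*(-1) = (-4090*(-1/78) + 9068*(-1/10937)) - 3 = (2045/39 - 9068/10937) - 3 = 22012513/426543 - 3 = 20732884/426543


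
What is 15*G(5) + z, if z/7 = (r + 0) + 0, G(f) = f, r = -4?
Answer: 47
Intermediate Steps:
z = -28 (z = 7*((-4 + 0) + 0) = 7*(-4 + 0) = 7*(-4) = -28)
15*G(5) + z = 15*5 - 28 = 75 - 28 = 47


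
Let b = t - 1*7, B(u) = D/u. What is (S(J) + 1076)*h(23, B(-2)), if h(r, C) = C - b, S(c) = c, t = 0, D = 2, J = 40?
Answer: 6696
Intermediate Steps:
B(u) = 2/u
b = -7 (b = 0 - 1*7 = 0 - 7 = -7)
h(r, C) = 7 + C (h(r, C) = C - 1*(-7) = C + 7 = 7 + C)
(S(J) + 1076)*h(23, B(-2)) = (40 + 1076)*(7 + 2/(-2)) = 1116*(7 + 2*(-1/2)) = 1116*(7 - 1) = 1116*6 = 6696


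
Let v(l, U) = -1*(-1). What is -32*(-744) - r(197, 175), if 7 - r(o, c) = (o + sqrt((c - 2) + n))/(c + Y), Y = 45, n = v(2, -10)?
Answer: 5236417/220 + sqrt(174)/220 ≈ 23802.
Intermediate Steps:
v(l, U) = 1
n = 1
r(o, c) = 7 - (o + sqrt(-1 + c))/(45 + c) (r(o, c) = 7 - (o + sqrt((c - 2) + 1))/(c + 45) = 7 - (o + sqrt((-2 + c) + 1))/(45 + c) = 7 - (o + sqrt(-1 + c))/(45 + c))
-32*(-744) - r(197, 175) = -32*(-744) - (315 - 1*197 - sqrt(-1 + 175) + 7*175)/(45 + 175) = 23808 - (315 - 197 - sqrt(174) + 1225)/220 = 23808 - (1343 - sqrt(174))/220 = 23808 - (1343/220 - sqrt(174)/220) = 23808 + (-1343/220 + sqrt(174)/220) = 5236417/220 + sqrt(174)/220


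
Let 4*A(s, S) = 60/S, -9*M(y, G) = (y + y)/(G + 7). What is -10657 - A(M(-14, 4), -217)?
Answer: -2312554/217 ≈ -10657.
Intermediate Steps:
M(y, G) = -2*y/(9*(7 + G)) (M(y, G) = -(y + y)/(9*(G + 7)) = -2*y/(9*(7 + G)))
A(s, S) = 15/S (A(s, S) = (60/S)/4 = 15/S)
-10657 - A(M(-14, 4), -217) = -10657 - 15/(-217) = -10657 - 15*(-1)/217 = -10657 - 1*(-15/217) = -10657 + 15/217 = -2312554/217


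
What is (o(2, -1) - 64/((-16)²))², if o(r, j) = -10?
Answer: 1681/16 ≈ 105.06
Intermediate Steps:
(o(2, -1) - 64/((-16)²))² = (-10 - 64/((-16)²))² = (-10 - 64/256)² = (-10 - 64*1/256)² = (-10 - ¼)² = (-41/4)² = 1681/16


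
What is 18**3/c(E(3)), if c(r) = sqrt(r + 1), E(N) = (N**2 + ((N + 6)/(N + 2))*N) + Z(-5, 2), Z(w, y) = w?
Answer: 2916*sqrt(65)/13 ≈ 1808.4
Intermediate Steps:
E(N) = -5 + N**2 + N*(6 + N)/(2 + N) (E(N) = (N**2 + ((N + 6)/(N + 2))*N) - 5 = (N**2 + ((6 + N)/(2 + N))*N) - 5 = (N**2 + N*(6 + N)/(2 + N)) - 5 = -5 + N**2 + N*(6 + N)/(2 + N))
c(r) = sqrt(1 + r)
18**3/c(E(3)) = 18**3/(sqrt(1 + (-10 + 3 + 3**3 + 3*3**2)/(2 + 3))) = 5832/(sqrt(1 + (-10 + 3 + 27 + 3*9)/5)) = 5832/(sqrt(1 + (-10 + 3 + 27 + 27)/5)) = 5832/(sqrt(1 + (1/5)*47)) = 5832/(sqrt(1 + 47/5)) = 5832/(sqrt(52/5)) = 5832/((2*sqrt(65)/5)) = 5832*(sqrt(65)/26) = 2916*sqrt(65)/13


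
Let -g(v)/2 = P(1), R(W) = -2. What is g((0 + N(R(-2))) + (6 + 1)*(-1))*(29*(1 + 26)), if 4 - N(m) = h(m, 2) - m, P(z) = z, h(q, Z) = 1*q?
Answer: -1566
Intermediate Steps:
h(q, Z) = q
N(m) = 4 (N(m) = 4 - (m - m) = 4 - 1*0 = 4 + 0 = 4)
g(v) = -2 (g(v) = -2*1 = -2)
g((0 + N(R(-2))) + (6 + 1)*(-1))*(29*(1 + 26)) = -58*(1 + 26) = -58*27 = -2*783 = -1566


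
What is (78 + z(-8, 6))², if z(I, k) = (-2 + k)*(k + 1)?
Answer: 11236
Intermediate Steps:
z(I, k) = (1 + k)*(-2 + k) (z(I, k) = (-2 + k)*(1 + k) = (1 + k)*(-2 + k))
(78 + z(-8, 6))² = (78 + (-2 + 6² - 1*6))² = (78 + (-2 + 36 - 6))² = (78 + 28)² = 106² = 11236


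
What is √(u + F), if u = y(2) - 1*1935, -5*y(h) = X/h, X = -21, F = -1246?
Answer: I*√317890/10 ≈ 56.382*I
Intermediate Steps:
y(h) = 21/(5*h) (y(h) = -(-21)/(5*h) = 21/(5*h))
u = -19329/10 (u = (21/5)/2 - 1*1935 = (21/5)*(½) - 1935 = 21/10 - 1935 = -19329/10 ≈ -1932.9)
√(u + F) = √(-19329/10 - 1246) = √(-31789/10) = I*√317890/10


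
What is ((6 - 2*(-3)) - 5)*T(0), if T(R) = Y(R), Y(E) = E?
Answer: 0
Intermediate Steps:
T(R) = R
((6 - 2*(-3)) - 5)*T(0) = ((6 - 2*(-3)) - 5)*0 = ((6 + 6) - 5)*0 = (12 - 5)*0 = 7*0 = 0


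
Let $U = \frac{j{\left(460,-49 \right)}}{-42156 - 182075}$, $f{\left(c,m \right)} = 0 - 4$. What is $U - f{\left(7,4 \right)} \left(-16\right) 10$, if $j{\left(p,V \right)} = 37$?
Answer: $- \frac{143507877}{224231} \approx -640.0$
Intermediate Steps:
$f{\left(c,m \right)} = -4$
$U = - \frac{37}{224231}$ ($U = \frac{37}{-42156 - 182075} = \frac{37}{-224231} = 37 \left(- \frac{1}{224231}\right) = - \frac{37}{224231} \approx -0.00016501$)
$U - f{\left(7,4 \right)} \left(-16\right) 10 = - \frac{37}{224231} - \left(-4\right) \left(-16\right) 10 = - \frac{37}{224231} - 64 \cdot 10 = - \frac{37}{224231} - 640 = - \frac{143507877}{224231}$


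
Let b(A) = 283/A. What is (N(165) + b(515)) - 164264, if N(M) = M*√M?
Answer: -84595677/515 + 165*√165 ≈ -1.6214e+5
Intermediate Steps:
N(M) = M^(3/2)
(N(165) + b(515)) - 164264 = (165^(3/2) + 283/515) - 164264 = (165*√165 + 283*(1/515)) - 164264 = (165*√165 + 283/515) - 164264 = (283/515 + 165*√165) - 164264 = -84595677/515 + 165*√165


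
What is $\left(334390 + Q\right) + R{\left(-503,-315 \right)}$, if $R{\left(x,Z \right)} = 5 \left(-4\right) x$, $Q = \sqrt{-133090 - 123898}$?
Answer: $344450 + 2 i \sqrt{64247} \approx 3.4445 \cdot 10^{5} + 506.94 i$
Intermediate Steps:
$Q = 2 i \sqrt{64247}$ ($Q = \sqrt{-256988} = 2 i \sqrt{64247} \approx 506.94 i$)
$R{\left(x,Z \right)} = - 20 x$
$\left(334390 + Q\right) + R{\left(-503,-315 \right)} = \left(334390 + 2 i \sqrt{64247}\right) - -10060 = \left(334390 + 2 i \sqrt{64247}\right) + 10060 = 344450 + 2 i \sqrt{64247}$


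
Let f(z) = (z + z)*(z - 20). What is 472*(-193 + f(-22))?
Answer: 781160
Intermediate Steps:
f(z) = 2*z*(-20 + z) (f(z) = (2*z)*(-20 + z) = 2*z*(-20 + z))
472*(-193 + f(-22)) = 472*(-193 + 2*(-22)*(-20 - 22)) = 472*(-193 + 2*(-22)*(-42)) = 472*(-193 + 1848) = 472*1655 = 781160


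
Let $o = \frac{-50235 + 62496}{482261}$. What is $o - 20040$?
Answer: $- \frac{9664498179}{482261} \approx -20040.0$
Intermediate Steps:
$o = \frac{12261}{482261}$ ($o = 12261 \cdot \frac{1}{482261} = \frac{12261}{482261} \approx 0.025424$)
$o - 20040 = \frac{12261}{482261} - 20040 = - \frac{9664498179}{482261}$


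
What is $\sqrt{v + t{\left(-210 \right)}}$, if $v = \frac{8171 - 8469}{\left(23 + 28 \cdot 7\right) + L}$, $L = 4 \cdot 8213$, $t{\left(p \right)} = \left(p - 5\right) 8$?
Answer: $\frac{i \sqrt{1881158445678}}{33071} \approx 41.473 i$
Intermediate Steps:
$t{\left(p \right)} = -40 + 8 p$ ($t{\left(p \right)} = \left(-5 + p\right) 8 = -40 + 8 p$)
$L = 32852$
$v = - \frac{298}{33071}$ ($v = \frac{8171 - 8469}{\left(23 + 28 \cdot 7\right) + 32852} = - \frac{298}{\left(23 + 196\right) + 32852} = - \frac{298}{219 + 32852} = - \frac{298}{33071} \approx -0.0090109$)
$\sqrt{v + t{\left(-210 \right)}} = \sqrt{- \frac{298}{33071} + \left(-40 + 8 \left(-210\right)\right)} = \sqrt{- \frac{298}{33071} - 1720} = \sqrt{- \frac{56882418}{33071}} = \frac{i \sqrt{1881158445678}}{33071}$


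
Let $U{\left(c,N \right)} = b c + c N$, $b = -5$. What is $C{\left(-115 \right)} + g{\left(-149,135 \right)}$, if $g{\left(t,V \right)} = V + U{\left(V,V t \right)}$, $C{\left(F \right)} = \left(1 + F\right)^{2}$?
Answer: $-2703069$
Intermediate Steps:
$U{\left(c,N \right)} = - 5 c + N c$ ($U{\left(c,N \right)} = - 5 c + c N = - 5 c + N c$)
$g{\left(t,V \right)} = V + V \left(-5 + V t\right)$
$C{\left(-115 \right)} + g{\left(-149,135 \right)} = \left(1 - 115\right)^{2} + 135 \left(-4 + 135 \left(-149\right)\right) = \left(-114\right)^{2} + 135 \left(-4 - 20115\right) = 12996 + 135 \left(-20119\right) = 12996 - 2716065 = -2703069$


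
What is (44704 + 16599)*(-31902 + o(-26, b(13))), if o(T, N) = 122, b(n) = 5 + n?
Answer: -1948209340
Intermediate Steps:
(44704 + 16599)*(-31902 + o(-26, b(13))) = (44704 + 16599)*(-31902 + 122) = 61303*(-31780) = -1948209340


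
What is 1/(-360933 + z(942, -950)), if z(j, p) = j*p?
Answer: -1/1255833 ≈ -7.9628e-7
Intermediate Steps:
1/(-360933 + z(942, -950)) = 1/(-360933 + 942*(-950)) = 1/(-360933 - 894900) = 1/(-1255833) = -1/1255833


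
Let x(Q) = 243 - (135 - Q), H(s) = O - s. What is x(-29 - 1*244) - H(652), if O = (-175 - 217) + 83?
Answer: 796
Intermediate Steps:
O = -309 (O = -392 + 83 = -309)
H(s) = -309 - s
x(Q) = 108 + Q (x(Q) = 243 + (-135 + Q) = 108 + Q)
x(-29 - 1*244) - H(652) = (108 + (-29 - 1*244)) - (-309 - 1*652) = (108 + (-29 - 244)) - (-309 - 652) = (108 - 273) - 1*(-961) = -165 + 961 = 796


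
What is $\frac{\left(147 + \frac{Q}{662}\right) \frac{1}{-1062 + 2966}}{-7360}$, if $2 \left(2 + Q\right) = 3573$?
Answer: $- \frac{198197}{18553794560} \approx -1.0682 \cdot 10^{-5}$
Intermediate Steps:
$Q = \frac{3569}{2}$ ($Q = -2 + \frac{1}{2} \cdot 3573 = -2 + \frac{3573}{2} = \frac{3569}{2} \approx 1784.5$)
$\frac{\left(147 + \frac{Q}{662}\right) \frac{1}{-1062 + 2966}}{-7360} = \frac{\left(147 + \frac{3569}{2 \cdot 662}\right) \frac{1}{-1062 + 2966}}{-7360} = \frac{147 + \frac{3569}{2} \cdot \frac{1}{662}}{1904} \left(- \frac{1}{7360}\right) = \left(147 + \frac{3569}{1324}\right) \frac{1}{1904} \left(- \frac{1}{7360}\right) = \frac{198197}{1324} \cdot \frac{1}{1904} \left(- \frac{1}{7360}\right) = \frac{198197}{2520896} \left(- \frac{1}{7360}\right) = - \frac{198197}{18553794560}$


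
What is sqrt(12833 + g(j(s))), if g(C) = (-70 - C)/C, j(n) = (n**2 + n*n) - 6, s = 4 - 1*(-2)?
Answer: 43*sqrt(7557)/33 ≈ 113.27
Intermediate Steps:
s = 6 (s = 4 + 2 = 6)
j(n) = -6 + 2*n**2 (j(n) = (n**2 + n**2) - 6 = 2*n**2 - 6 = -6 + 2*n**2)
g(C) = (-70 - C)/C
sqrt(12833 + g(j(s))) = sqrt(12833 + (-70 - (-6 + 2*6**2))/(-6 + 2*6**2)) = sqrt(12833 + (-70 - (-6 + 2*36))/(-6 + 2*36)) = sqrt(12833 + (-70 - (-6 + 72))/(-6 + 72)) = sqrt(12833 + (-70 - 1*66)/66) = sqrt(12833 + (-70 - 66)/66) = sqrt(12833 + (1/66)*(-136)) = sqrt(12833 - 68/33) = sqrt(423421/33) = 43*sqrt(7557)/33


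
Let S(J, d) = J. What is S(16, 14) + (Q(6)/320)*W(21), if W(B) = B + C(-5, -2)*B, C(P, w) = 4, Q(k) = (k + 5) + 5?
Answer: 85/4 ≈ 21.250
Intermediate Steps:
Q(k) = 10 + k (Q(k) = (5 + k) + 5 = 10 + k)
W(B) = 5*B (W(B) = B + 4*B = 5*B)
S(16, 14) + (Q(6)/320)*W(21) = 16 + ((10 + 6)/320)*(5*21) = 16 + (16*(1/320))*105 = 16 + (1/20)*105 = 16 + 21/4 = 85/4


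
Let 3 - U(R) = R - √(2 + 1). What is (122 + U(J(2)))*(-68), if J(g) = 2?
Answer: -8364 - 68*√3 ≈ -8481.8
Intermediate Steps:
U(R) = 3 + √3 - R (U(R) = 3 - (R - √(2 + 1)) = 3 - (R - √3) = 3 + (√3 - R) = 3 + √3 - R)
(122 + U(J(2)))*(-68) = (122 + (3 + √3 - 1*2))*(-68) = (122 + (3 + √3 - 2))*(-68) = (122 + (1 + √3))*(-68) = (123 + √3)*(-68) = -8364 - 68*√3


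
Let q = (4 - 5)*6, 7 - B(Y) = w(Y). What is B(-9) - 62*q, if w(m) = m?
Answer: 388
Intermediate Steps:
B(Y) = 7 - Y
q = -6 (q = -1*6 = -6)
B(-9) - 62*q = (7 - 1*(-9)) - 62*(-6) = (7 + 9) + 372 = 16 + 372 = 388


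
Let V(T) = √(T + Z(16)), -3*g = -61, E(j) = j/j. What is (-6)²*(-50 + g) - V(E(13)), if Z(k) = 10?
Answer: -1068 - √11 ≈ -1071.3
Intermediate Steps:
E(j) = 1
g = 61/3 (g = -⅓*(-61) = 61/3 ≈ 20.333)
V(T) = √(10 + T) (V(T) = √(T + 10) = √(10 + T))
(-6)²*(-50 + g) - V(E(13)) = (-6)²*(-50 + 61/3) - √(10 + 1) = 36*(-89/3) - √11 = -1068 - √11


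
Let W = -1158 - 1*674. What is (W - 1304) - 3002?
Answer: -6138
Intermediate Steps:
W = -1832 (W = -1158 - 674 = -1832)
(W - 1304) - 3002 = (-1832 - 1304) - 3002 = -3136 - 3002 = -6138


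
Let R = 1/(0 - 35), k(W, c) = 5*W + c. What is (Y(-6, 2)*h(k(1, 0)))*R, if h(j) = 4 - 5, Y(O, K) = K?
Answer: 2/35 ≈ 0.057143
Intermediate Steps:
k(W, c) = c + 5*W
R = -1/35 (R = 1/(-35) = -1/35 ≈ -0.028571)
h(j) = -1
(Y(-6, 2)*h(k(1, 0)))*R = (2*(-1))*(-1/35) = -2*(-1/35) = 2/35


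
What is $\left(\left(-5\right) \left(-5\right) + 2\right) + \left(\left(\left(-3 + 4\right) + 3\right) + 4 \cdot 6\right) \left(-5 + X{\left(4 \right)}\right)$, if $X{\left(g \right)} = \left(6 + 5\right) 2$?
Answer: $503$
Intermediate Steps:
$X{\left(g \right)} = 22$ ($X{\left(g \right)} = 11 \cdot 2 = 22$)
$\left(\left(-5\right) \left(-5\right) + 2\right) + \left(\left(\left(-3 + 4\right) + 3\right) + 4 \cdot 6\right) \left(-5 + X{\left(4 \right)}\right) = \left(\left(-5\right) \left(-5\right) + 2\right) + \left(\left(\left(-3 + 4\right) + 3\right) + 4 \cdot 6\right) \left(-5 + 22\right) = \left(25 + 2\right) + \left(\left(1 + 3\right) + 24\right) 17 = 27 + \left(4 + 24\right) 17 = 27 + 28 \cdot 17 = 27 + 476 = 503$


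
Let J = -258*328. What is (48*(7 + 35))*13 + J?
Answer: -58416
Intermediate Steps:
J = -84624
(48*(7 + 35))*13 + J = (48*(7 + 35))*13 - 84624 = (48*42)*13 - 84624 = 2016*13 - 84624 = 26208 - 84624 = -58416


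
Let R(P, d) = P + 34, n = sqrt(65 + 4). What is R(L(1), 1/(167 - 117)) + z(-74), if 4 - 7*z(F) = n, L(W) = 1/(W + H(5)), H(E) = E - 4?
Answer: 491/14 - sqrt(69)/7 ≈ 33.885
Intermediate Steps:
n = sqrt(69) ≈ 8.3066
H(E) = -4 + E
L(W) = 1/(1 + W) (L(W) = 1/(W + (-4 + 5)) = 1/(W + 1) = 1/(1 + W))
R(P, d) = 34 + P
z(F) = 4/7 - sqrt(69)/7
R(L(1), 1/(167 - 117)) + z(-74) = (34 + 1/(1 + 1)) + (4/7 - sqrt(69)/7) = (34 + 1/2) + (4/7 - sqrt(69)/7) = 69/2 + (4/7 - sqrt(69)/7) = 491/14 - sqrt(69)/7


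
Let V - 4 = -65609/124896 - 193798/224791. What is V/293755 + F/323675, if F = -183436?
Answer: -2500547437487510681/4412314885870768800 ≈ -0.56672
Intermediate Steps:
V = 73349079217/28075496736 (V = 4 + (-65609/124896 - 193798/224791) = 4 - 38952907727/28075496736 = 73349079217/28075496736 ≈ 2.6126)
V/293755 + F/323675 = (73349079217/28075496736)/293755 - 183436/323675 = (73349079217/28075496736)*(1/293755) - 183436*1/323675 = 73349079217/8247317543683680 - 1516/2675 = -2500547437487510681/4412314885870768800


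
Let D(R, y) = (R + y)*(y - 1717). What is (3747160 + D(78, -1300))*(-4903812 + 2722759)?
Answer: -16213804052502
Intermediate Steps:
D(R, y) = (-1717 + y)*(R + y) (D(R, y) = (R + y)*(-1717 + y) = (-1717 + y)*(R + y))
(3747160 + D(78, -1300))*(-4903812 + 2722759) = (3747160 + ((-1300)**2 - 1717*78 - 1717*(-1300) + 78*(-1300)))*(-4903812 + 2722759) = (3747160 + (1690000 - 133926 + 2232100 - 101400))*(-2181053) = (3747160 + 3686774)*(-2181053) = 7433934*(-2181053) = -16213804052502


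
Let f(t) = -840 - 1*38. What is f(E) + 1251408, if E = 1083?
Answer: 1250530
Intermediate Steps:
f(t) = -878 (f(t) = -840 - 38 = -878)
f(E) + 1251408 = -878 + 1251408 = 1250530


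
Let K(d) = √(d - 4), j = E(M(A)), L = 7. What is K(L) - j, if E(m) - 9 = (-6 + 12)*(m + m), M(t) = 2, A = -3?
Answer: -33 + √3 ≈ -31.268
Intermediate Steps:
E(m) = 9 + 12*m (E(m) = 9 + (-6 + 12)*(m + m) = 9 + 6*(2*m) = 9 + 12*m)
j = 33 (j = 9 + 12*2 = 9 + 24 = 33)
K(d) = √(-4 + d)
K(L) - j = √(-4 + 7) - 1*33 = √3 - 33 = -33 + √3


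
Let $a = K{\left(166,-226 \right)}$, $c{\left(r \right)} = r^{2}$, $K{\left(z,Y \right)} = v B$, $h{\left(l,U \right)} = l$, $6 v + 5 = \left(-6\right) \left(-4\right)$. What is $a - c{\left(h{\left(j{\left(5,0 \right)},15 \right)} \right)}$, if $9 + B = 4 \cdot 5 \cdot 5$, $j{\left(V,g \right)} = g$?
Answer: $\frac{1729}{6} \approx 288.17$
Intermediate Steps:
$v = \frac{19}{6}$ ($v = - \frac{5}{6} + \frac{\left(-6\right) \left(-4\right)}{6} = - \frac{5}{6} + \frac{1}{6} \cdot 24 = - \frac{5}{6} + 4 = \frac{19}{6} \approx 3.1667$)
$B = 91$ ($B = -9 + 4 \cdot 5 \cdot 5 = -9 + 20 \cdot 5 = -9 + 100 = 91$)
$K{\left(z,Y \right)} = \frac{1729}{6}$ ($K{\left(z,Y \right)} = \frac{19}{6} \cdot 91 = \frac{1729}{6}$)
$a = \frac{1729}{6} \approx 288.17$
$a - c{\left(h{\left(j{\left(5,0 \right)},15 \right)} \right)} = \frac{1729}{6} - 0^{2} = \frac{1729}{6} - 0 = \frac{1729}{6} + 0 = \frac{1729}{6}$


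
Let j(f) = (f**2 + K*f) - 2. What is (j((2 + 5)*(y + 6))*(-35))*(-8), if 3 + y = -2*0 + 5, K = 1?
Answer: 893200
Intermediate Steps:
y = 2 (y = -3 + (-2*0 + 5) = -3 + (0 + 5) = -3 + 5 = 2)
j(f) = -2 + f + f**2 (j(f) = (f**2 + 1*f) - 2 = (f**2 + f) - 2 = (f + f**2) - 2 = -2 + f + f**2)
(j((2 + 5)*(y + 6))*(-35))*(-8) = ((-2 + (2 + 5)*(2 + 6) + ((2 + 5)*(2 + 6))**2)*(-35))*(-8) = ((-2 + 7*8 + (7*8)**2)*(-35))*(-8) = ((-2 + 56 + 56**2)*(-35))*(-8) = ((-2 + 56 + 3136)*(-35))*(-8) = (3190*(-35))*(-8) = -111650*(-8) = 893200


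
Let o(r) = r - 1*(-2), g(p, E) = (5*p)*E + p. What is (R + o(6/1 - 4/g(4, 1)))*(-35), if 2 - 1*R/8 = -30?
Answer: -55405/6 ≈ -9234.2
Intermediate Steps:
R = 256 (R = 16 - 8*(-30) = 16 + 240 = 256)
g(p, E) = p + 5*E*p (g(p, E) = 5*E*p + p = p + 5*E*p)
o(r) = 2 + r (o(r) = r + 2 = 2 + r)
(R + o(6/1 - 4/g(4, 1)))*(-35) = (256 + (2 + (6/1 - 4*1/(4*(1 + 5*1)))))*(-35) = (256 + (2 + (6*1 - 4*1/(4*(1 + 5)))))*(-35) = (256 + (2 + (6 - 4/(4*6))))*(-35) = (256 + (2 + (6 - 4/24)))*(-35) = (256 + (2 + (6 - 4*1/24)))*(-35) = (256 + (2 + (6 - ⅙)))*(-35) = (256 + (2 + 35/6))*(-35) = (256 + 47/6)*(-35) = (1583/6)*(-35) = -55405/6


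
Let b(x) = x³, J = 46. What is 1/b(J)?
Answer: 1/97336 ≈ 1.0274e-5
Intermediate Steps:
1/b(J) = 1/(46³) = 1/97336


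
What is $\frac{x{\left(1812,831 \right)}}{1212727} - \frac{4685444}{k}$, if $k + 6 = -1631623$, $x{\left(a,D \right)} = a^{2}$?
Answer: $\frac{11039363733164}{1978720542283} \approx 5.579$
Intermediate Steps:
$k = -1631629$ ($k = -6 - 1631623 = -1631629$)
$\frac{x{\left(1812,831 \right)}}{1212727} - \frac{4685444}{k} = \frac{1812^{2}}{1212727} - \frac{4685444}{-1631629} = 3283344 \cdot \frac{1}{1212727} - - \frac{4685444}{1631629} = \frac{3283344}{1212727} + \frac{4685444}{1631629} = \frac{11039363733164}{1978720542283}$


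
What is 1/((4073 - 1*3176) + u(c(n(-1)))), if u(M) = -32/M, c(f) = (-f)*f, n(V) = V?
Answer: 1/929 ≈ 0.0010764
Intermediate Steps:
c(f) = -f**2
1/((4073 - 1*3176) + u(c(n(-1)))) = 1/((4073 - 1*3176) - 32/((-1*(-1)**2))) = 1/((4073 - 3176) - 32/((-1*1))) = 1/(897 - 32/(-1)) = 1/(897 - 32*(-1)) = 1/(897 + 32) = 1/929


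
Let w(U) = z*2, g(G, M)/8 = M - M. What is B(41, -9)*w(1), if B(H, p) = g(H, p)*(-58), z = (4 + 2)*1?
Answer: 0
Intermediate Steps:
g(G, M) = 0 (g(G, M) = 8*(M - M) = 8*0 = 0)
z = 6 (z = 6*1 = 6)
w(U) = 12 (w(U) = 6*2 = 12)
B(H, p) = 0 (B(H, p) = 0*(-58) = 0)
B(41, -9)*w(1) = 0*12 = 0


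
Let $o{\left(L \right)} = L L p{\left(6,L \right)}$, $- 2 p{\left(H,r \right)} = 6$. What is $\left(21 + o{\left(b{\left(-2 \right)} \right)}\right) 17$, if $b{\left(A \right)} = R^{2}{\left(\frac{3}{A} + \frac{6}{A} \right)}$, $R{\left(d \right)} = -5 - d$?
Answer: $\frac{5661}{16} \approx 353.81$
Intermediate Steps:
$p{\left(H,r \right)} = -3$ ($p{\left(H,r \right)} = \left(- \frac{1}{2}\right) 6 = -3$)
$b{\left(A \right)} = \left(-5 - \frac{9}{A}\right)^{2}$ ($b{\left(A \right)} = \left(-5 - \left(\frac{3}{A} + \frac{6}{A}\right)\right)^{2} = \left(-5 - \frac{9}{A}\right)^{2}$)
$o{\left(L \right)} = - 3 L^{2}$ ($o{\left(L \right)} = L L \left(-3\right) = L^{2} \left(-3\right) = - 3 L^{2}$)
$\left(21 + o{\left(b{\left(-2 \right)} \right)}\right) 17 = \left(21 - 3 \left(\frac{\left(9 + 5 \left(-2\right)\right)^{2}}{4}\right)^{2}\right) 17 = \left(21 - 3 \left(\frac{\left(9 - 10\right)^{2}}{4}\right)^{2}\right) 17 = \left(21 - 3 \left(\frac{\left(-1\right)^{2}}{4}\right)^{2}\right) 17 = \left(21 - 3 \left(\frac{1}{4} \cdot 1\right)^{2}\right) 17 = \left(21 - \frac{3}{16}\right) 17 = \frac{333}{16} \cdot 17 = \frac{5661}{16}$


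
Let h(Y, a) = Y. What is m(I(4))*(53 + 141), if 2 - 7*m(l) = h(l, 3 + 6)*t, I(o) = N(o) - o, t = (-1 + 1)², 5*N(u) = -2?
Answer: 388/7 ≈ 55.429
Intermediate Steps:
N(u) = -⅖ (N(u) = (⅕)*(-2) = -⅖)
t = 0 (t = 0² = 0)
I(o) = -⅖ - o
m(l) = 2/7 (m(l) = 2/7 - l*0/7 = 2/7 - ⅐*0 = 2/7 + 0 = 2/7)
m(I(4))*(53 + 141) = 2*(53 + 141)/7 = (2/7)*194 = 388/7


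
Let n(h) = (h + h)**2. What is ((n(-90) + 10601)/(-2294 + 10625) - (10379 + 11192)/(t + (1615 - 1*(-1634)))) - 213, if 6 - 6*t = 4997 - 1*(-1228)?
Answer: -891256928/4096075 ≈ -217.59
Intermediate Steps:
n(h) = 4*h**2 (n(h) = (2*h)**2 = 4*h**2)
t = -2073/2 (t = 1 - (4997 - 1*(-1228))/6 = 1 - (4997 + 1228)/6 = 1 - 1/6*6225 = 1 - 2075/2 = -2073/2 ≈ -1036.5)
((n(-90) + 10601)/(-2294 + 10625) - (10379 + 11192)/(t + (1615 - 1*(-1634)))) - 213 = ((4*(-90)**2 + 10601)/(-2294 + 10625) - (10379 + 11192)/(-2073/2 + (1615 - 1*(-1634)))) - 213 = ((4*8100 + 10601)/8331 - 21571/(-2073/2 + (1615 + 1634))) - 213 = ((32400 + 10601)*(1/8331) - 21571/(-2073/2 + 3249)) - 213 = (43001*(1/8331) - 21571/4425/2) - 213 = (43001/8331 - 21571*2/4425) - 213 = (43001/8331 - 1*43142/4425) - 213 = (43001/8331 - 43142/4425) - 213 = -18792953/4096075 - 213 = -891256928/4096075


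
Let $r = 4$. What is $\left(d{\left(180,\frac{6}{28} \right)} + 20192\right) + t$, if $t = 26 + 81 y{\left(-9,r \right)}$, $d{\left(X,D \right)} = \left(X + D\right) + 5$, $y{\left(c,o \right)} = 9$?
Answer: $\frac{295851}{14} \approx 21132.0$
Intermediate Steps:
$d{\left(X,D \right)} = 5 + D + X$ ($d{\left(X,D \right)} = \left(D + X\right) + 5 = 5 + D + X$)
$t = 755$ ($t = 26 + 81 \cdot 9 = 26 + 729 = 755$)
$\left(d{\left(180,\frac{6}{28} \right)} + 20192\right) + t = \left(\left(5 + \frac{6}{28} + 180\right) + 20192\right) + 755 = \left(\left(5 + 6 \cdot \frac{1}{28} + 180\right) + 20192\right) + 755 = \left(\left(5 + \frac{3}{14} + 180\right) + 20192\right) + 755 = \left(\frac{2593}{14} + 20192\right) + 755 = \frac{285281}{14} + 755 = \frac{295851}{14}$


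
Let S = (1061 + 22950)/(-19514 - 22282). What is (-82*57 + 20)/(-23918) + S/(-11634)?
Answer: 1131801750677/5815119526776 ≈ 0.19463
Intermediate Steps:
S = -24011/41796 (S = 24011/(-41796) = 24011*(-1/41796) = -24011/41796 ≈ -0.57448)
(-82*57 + 20)/(-23918) + S/(-11634) = (-82*57 + 20)/(-23918) - 24011/41796/(-11634) = (-4674 + 20)*(-1/23918) - 24011/41796*(-1/11634) = -4654*(-1/23918) + 24011/486254664 = 2327/11959 + 24011/486254664 = 1131801750677/5815119526776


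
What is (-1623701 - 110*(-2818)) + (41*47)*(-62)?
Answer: -1433195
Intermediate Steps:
(-1623701 - 110*(-2818)) + (41*47)*(-62) = (-1623701 + 309980) + 1927*(-62) = -1313721 - 119474 = -1433195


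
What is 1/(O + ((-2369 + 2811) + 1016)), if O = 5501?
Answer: 1/6959 ≈ 0.00014370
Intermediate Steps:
1/(O + ((-2369 + 2811) + 1016)) = 1/(5501 + ((-2369 + 2811) + 1016)) = 1/(5501 + (442 + 1016)) = 1/(5501 + 1458) = 1/6959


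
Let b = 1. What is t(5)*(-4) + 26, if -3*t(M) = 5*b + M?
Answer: 118/3 ≈ 39.333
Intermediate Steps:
t(M) = -5/3 - M/3 (t(M) = -(5*1 + M)/3 = -(5 + M)/3 = -5/3 - M/3)
t(5)*(-4) + 26 = (-5/3 - ⅓*5)*(-4) + 26 = (-5/3 - 5/3)*(-4) + 26 = -10/3*(-4) + 26 = 40/3 + 26 = 118/3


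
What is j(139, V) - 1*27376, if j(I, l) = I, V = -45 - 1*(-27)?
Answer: -27237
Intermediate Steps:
V = -18 (V = -45 + 27 = -18)
j(139, V) - 1*27376 = 139 - 1*27376 = 139 - 27376 = -27237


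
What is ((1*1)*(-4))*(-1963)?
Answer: 7852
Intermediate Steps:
((1*1)*(-4))*(-1963) = (1*(-4))*(-1963) = -4*(-1963) = 7852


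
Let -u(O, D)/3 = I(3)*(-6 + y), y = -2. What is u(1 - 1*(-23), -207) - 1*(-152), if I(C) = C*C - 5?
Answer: 248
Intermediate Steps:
I(C) = -5 + C² (I(C) = C² - 5 = -5 + C²)
u(O, D) = 96 (u(O, D) = -3*(-5 + 3²)*(-6 - 2) = -3*(-5 + 9)*(-8) = -12*(-8) = -3*(-32) = 96)
u(1 - 1*(-23), -207) - 1*(-152) = 96 - 1*(-152) = 96 + 152 = 248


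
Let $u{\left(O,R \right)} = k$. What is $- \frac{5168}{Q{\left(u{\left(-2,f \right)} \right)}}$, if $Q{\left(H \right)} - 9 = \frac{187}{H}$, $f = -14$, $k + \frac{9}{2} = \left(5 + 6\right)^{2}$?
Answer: $- \frac{1204144}{2471} \approx -487.31$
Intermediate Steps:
$k = \frac{233}{2}$ ($k = - \frac{9}{2} + \left(5 + 6\right)^{2} = - \frac{9}{2} + 11^{2} = - \frac{9}{2} + 121 = \frac{233}{2} \approx 116.5$)
$u{\left(O,R \right)} = \frac{233}{2}$
$Q{\left(H \right)} = 9 + \frac{187}{H}$
$- \frac{5168}{Q{\left(u{\left(-2,f \right)} \right)}} = - \frac{5168}{9 + \frac{187}{\frac{233}{2}}} = - \frac{5168}{9 + 187 \cdot \frac{2}{233}} = - \frac{5168}{9 + \frac{374}{233}} = - \frac{5168}{\frac{2471}{233}} = \left(-5168\right) \frac{233}{2471} = - \frac{1204144}{2471}$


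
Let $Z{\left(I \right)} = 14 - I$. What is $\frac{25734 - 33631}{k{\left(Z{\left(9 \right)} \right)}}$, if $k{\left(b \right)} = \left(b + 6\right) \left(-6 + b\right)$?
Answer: $\frac{7897}{11} \approx 717.91$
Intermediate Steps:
$k{\left(b \right)} = \left(-6 + b\right) \left(6 + b\right)$ ($k{\left(b \right)} = \left(6 + b\right) \left(-6 + b\right) = \left(-6 + b\right) \left(6 + b\right)$)
$\frac{25734 - 33631}{k{\left(Z{\left(9 \right)} \right)}} = \frac{25734 - 33631}{-36 + \left(14 - 9\right)^{2}} = - \frac{7897}{-36 + \left(14 - 9\right)^{2}} = - \frac{7897}{-36 + 5^{2}} = - \frac{7897}{-36 + 25} = - \frac{7897}{-11} = \left(-7897\right) \left(- \frac{1}{11}\right) = \frac{7897}{11}$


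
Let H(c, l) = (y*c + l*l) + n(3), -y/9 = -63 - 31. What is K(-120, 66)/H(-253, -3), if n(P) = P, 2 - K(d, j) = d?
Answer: -61/107013 ≈ -0.00057002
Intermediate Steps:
y = 846 (y = -9*(-63 - 31) = -9*(-94) = 846)
K(d, j) = 2 - d
H(c, l) = 3 + l**2 + 846*c (H(c, l) = (846*c + l*l) + 3 = (846*c + l**2) + 3 = (l**2 + 846*c) + 3 = 3 + l**2 + 846*c)
K(-120, 66)/H(-253, -3) = (2 - 1*(-120))/(3 + (-3)**2 + 846*(-253)) = (2 + 120)/(3 + 9 - 214038) = 122/(-214026) = 122*(-1/214026) = -61/107013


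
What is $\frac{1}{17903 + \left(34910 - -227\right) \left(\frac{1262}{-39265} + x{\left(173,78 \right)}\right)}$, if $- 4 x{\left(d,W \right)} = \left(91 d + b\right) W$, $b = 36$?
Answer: $- \frac{78530}{849011728628403} \approx -9.2496 \cdot 10^{-11}$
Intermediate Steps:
$x{\left(d,W \right)} = - \frac{W \left(36 + 91 d\right)}{4}$ ($x{\left(d,W \right)} = - \frac{\left(91 d + 36\right) W}{4} = - \frac{\left(36 + 91 d\right) W}{4} = - \frac{W \left(36 + 91 d\right)}{4}$)
$\frac{1}{17903 + \left(34910 - -227\right) \left(\frac{1262}{-39265} + x{\left(173,78 \right)}\right)} = \frac{1}{17903 + \left(34910 - -227\right) \left(\frac{1262}{-39265} - \frac{39 \left(36 + 91 \cdot 173\right)}{2}\right)} = \frac{1}{17903 + \left(34910 + \left(332 - 105\right)\right) \left(1262 \left(- \frac{1}{39265}\right) - \frac{39 \left(36 + 15743\right)}{2}\right)} = \frac{1}{17903 + \left(34910 + 227\right) \left(- \frac{1262}{39265} - \frac{39}{2} \cdot 15779\right)} = \frac{1}{17903 + 35137 \left(- \frac{1262}{39265} - \frac{615381}{2}\right)} = \frac{1}{17903 + 35137 \left(- \frac{24162937489}{78530}\right)} = \frac{1}{17903 - \frac{849013134550993}{78530}} = \frac{1}{- \frac{849011728628403}{78530}} = - \frac{78530}{849011728628403}$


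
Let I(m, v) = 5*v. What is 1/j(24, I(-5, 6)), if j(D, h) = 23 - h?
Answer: -⅐ ≈ -0.14286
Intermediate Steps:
1/j(24, I(-5, 6)) = 1/(23 - 5*6) = 1/(23 - 1*30) = 1/(23 - 30) = 1/(-7) = -⅐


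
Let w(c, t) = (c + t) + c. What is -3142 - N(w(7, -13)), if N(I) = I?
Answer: -3143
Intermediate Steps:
w(c, t) = t + 2*c
-3142 - N(w(7, -13)) = -3142 - (-13 + 2*7) = -3142 - (-13 + 14) = -3142 - 1*1 = -3142 - 1 = -3143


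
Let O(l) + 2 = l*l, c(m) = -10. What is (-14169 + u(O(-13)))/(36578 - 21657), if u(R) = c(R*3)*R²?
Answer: -293059/14921 ≈ -19.641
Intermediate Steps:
O(l) = -2 + l² (O(l) = -2 + l*l = -2 + l²)
u(R) = -10*R²
(-14169 + u(O(-13)))/(36578 - 21657) = (-14169 - 10*(-2 + (-13)²)²)/(36578 - 21657) = (-14169 - 10*(-2 + 169)²)/14921 = (-14169 - 10*167²)*(1/14921) = (-14169 - 10*27889)*(1/14921) = (-14169 - 278890)*(1/14921) = -293059*1/14921 = -293059/14921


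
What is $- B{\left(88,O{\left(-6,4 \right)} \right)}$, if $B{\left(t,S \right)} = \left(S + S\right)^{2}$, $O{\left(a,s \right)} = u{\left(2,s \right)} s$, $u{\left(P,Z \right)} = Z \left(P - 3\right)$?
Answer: $-1024$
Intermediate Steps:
$u{\left(P,Z \right)} = Z \left(-3 + P\right)$
$O{\left(a,s \right)} = - s^{2}$ ($O{\left(a,s \right)} = s \left(-3 + 2\right) s = s \left(-1\right) s = - s s = - s^{2}$)
$B{\left(t,S \right)} = 4 S^{2}$ ($B{\left(t,S \right)} = \left(2 S\right)^{2} = 4 S^{2}$)
$- B{\left(88,O{\left(-6,4 \right)} \right)} = - 4 \left(- 4^{2}\right)^{2} = - 4 \left(\left(-1\right) 16\right)^{2} = - 4 \left(-16\right)^{2} = - 4 \cdot 256 = \left(-1\right) 1024 = -1024$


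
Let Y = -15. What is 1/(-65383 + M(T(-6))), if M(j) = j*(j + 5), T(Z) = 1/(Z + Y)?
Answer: -441/28834007 ≈ -1.5294e-5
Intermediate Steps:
T(Z) = 1/(-15 + Z) (T(Z) = 1/(Z - 15) = 1/(-15 + Z))
M(j) = j*(5 + j)
1/(-65383 + M(T(-6))) = 1/(-65383 + (5 + 1/(-15 - 6))/(-15 - 6)) = 1/(-65383 + (5 + 1/(-21))/(-21)) = 1/(-65383 - (5 - 1/21)/21) = 1/(-65383 - 1/21*104/21) = 1/(-65383 - 104/441) = 1/(-28834007/441) = -441/28834007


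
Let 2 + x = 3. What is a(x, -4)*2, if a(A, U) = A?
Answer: 2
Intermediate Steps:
x = 1 (x = -2 + 3 = 1)
a(x, -4)*2 = 1*2 = 2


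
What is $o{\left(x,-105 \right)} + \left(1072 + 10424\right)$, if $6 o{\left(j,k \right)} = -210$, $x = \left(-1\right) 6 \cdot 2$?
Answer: $11461$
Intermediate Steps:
$x = -12$ ($x = \left(-6\right) 2 = -12$)
$o{\left(j,k \right)} = -35$ ($o{\left(j,k \right)} = \frac{1}{6} \left(-210\right) = -35$)
$o{\left(x,-105 \right)} + \left(1072 + 10424\right) = -35 + \left(1072 + 10424\right) = -35 + 11496 = 11461$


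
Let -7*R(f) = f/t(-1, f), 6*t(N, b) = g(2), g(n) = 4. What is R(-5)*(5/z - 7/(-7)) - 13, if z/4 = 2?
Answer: -1261/112 ≈ -11.259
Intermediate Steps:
t(N, b) = ⅔ (t(N, b) = (⅙)*4 = ⅔)
z = 8 (z = 4*2 = 8)
R(f) = -3*f/14 (R(f) = -f/(7*⅔) = -f*3/(7*2) = -3*f/14)
R(-5)*(5/z - 7/(-7)) - 13 = (-3/14*(-5))*(5/8 - 7/(-7)) - 13 = 15*(5*(⅛) - 7*(-⅐))/14 - 13 = 15*(5/8 + 1)/14 - 13 = (15/14)*(13/8) - 13 = 195/112 - 13 = -1261/112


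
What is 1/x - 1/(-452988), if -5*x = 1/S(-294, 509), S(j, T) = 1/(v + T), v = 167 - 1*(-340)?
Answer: -565981/115058952 ≈ -0.0049191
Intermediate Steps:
v = 507 (v = 167 + 340 = 507)
S(j, T) = 1/(507 + T)
x = -1016/5 (x = -1/(5*(1/(507 + 509))) = -1/(5*(1/1016)) = -1/(5*1/1016) = -⅕*1016 = -1016/5 ≈ -203.20)
1/x - 1/(-452988) = 1/(-1016/5) - 1/(-452988) = -5/1016 - 1*(-1/452988) = -5/1016 + 1/452988 = -565981/115058952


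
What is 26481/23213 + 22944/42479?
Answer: 1657485471/986065027 ≈ 1.6809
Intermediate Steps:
26481/23213 + 22944/42479 = 1657485471/986065027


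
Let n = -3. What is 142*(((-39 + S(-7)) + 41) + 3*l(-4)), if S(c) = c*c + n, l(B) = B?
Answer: 5112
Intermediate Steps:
S(c) = -3 + c**2 (S(c) = c*c - 3 = c**2 - 3 = -3 + c**2)
142*(((-39 + S(-7)) + 41) + 3*l(-4)) = 142*(((-39 + (-3 + (-7)**2)) + 41) + 3*(-4)) = 142*(((-39 + (-3 + 49)) + 41) - 12) = 142*(((-39 + 46) + 41) - 12) = 142*((7 + 41) - 12) = 142*(48 - 12) = 142*36 = 5112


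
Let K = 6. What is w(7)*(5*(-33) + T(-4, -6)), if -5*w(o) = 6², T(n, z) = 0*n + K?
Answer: 5724/5 ≈ 1144.8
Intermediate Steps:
T(n, z) = 6 (T(n, z) = 0*n + 6 = 0 + 6 = 6)
w(o) = -36/5 (w(o) = -⅕*6² = -⅕*36 = -36/5)
w(7)*(5*(-33) + T(-4, -6)) = -36*(5*(-33) + 6)/5 = -36*(-165 + 6)/5 = -36/5*(-159) = 5724/5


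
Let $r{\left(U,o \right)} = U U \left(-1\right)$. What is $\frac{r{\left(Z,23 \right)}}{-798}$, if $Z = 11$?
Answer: $\frac{121}{798} \approx 0.15163$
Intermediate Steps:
$r{\left(U,o \right)} = - U^{2}$ ($r{\left(U,o \right)} = U^{2} \left(-1\right) = - U^{2}$)
$\frac{r{\left(Z,23 \right)}}{-798} = \frac{\left(-1\right) 11^{2}}{-798} = \left(-1\right) 121 \left(- \frac{1}{798}\right) = \left(-121\right) \left(- \frac{1}{798}\right) = \frac{121}{798}$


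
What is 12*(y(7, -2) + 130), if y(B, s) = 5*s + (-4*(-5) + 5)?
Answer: 1740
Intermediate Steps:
y(B, s) = 25 + 5*s (y(B, s) = 5*s + (20 + 5) = 5*s + 25 = 25 + 5*s)
12*(y(7, -2) + 130) = 12*((25 + 5*(-2)) + 130) = 12*((25 - 10) + 130) = 12*(15 + 130) = 12*145 = 1740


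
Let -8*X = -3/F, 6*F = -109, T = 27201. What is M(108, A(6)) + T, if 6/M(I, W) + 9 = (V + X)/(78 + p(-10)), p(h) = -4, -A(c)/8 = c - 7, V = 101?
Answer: 6700745565/246349 ≈ 27200.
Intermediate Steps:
A(c) = 56 - 8*c (A(c) = -8*(c - 7) = -8*(-7 + c) = 56 - 8*c)
F = -109/6 (F = (⅙)*(-109) = -109/6 ≈ -18.167)
X = -9/436 (X = -(-3)/(8*(-109/6)) = -(-3)*(-6)/(8*109) = -⅛*18/109 = -9/436 ≈ -0.020642)
M(I, W) = -193584/246349 (M(I, W) = 6/(-9 + (101 - 9/436)/(78 - 4)) = 6/(-9 + (44027/436)/74) = 6/(-9 + (44027/436)*(1/74)) = 6/(-9 + 44027/32264) = 6/(-246349/32264) = 6*(-32264/246349) = -193584/246349)
M(108, A(6)) + T = -193584/246349 + 27201 = 6700745565/246349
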